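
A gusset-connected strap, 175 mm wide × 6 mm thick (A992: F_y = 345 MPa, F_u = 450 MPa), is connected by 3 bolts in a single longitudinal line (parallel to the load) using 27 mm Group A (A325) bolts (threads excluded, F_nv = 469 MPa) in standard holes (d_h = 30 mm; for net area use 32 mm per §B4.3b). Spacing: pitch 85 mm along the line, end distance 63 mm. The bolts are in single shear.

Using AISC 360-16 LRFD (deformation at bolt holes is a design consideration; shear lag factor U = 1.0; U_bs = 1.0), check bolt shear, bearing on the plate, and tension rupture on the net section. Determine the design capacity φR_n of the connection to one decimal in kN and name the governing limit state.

Bolt shear: A_b = π(27)²/4 = 572.56 mm². φR_n = 0.75 × 469 × 572.56 × 3 × 1 = 604.2 kN.
Bearing (6 mm plate, F_u = 450 MPa): end bolts L_c = 63 − 30/2 = 48, R_n = min(1.2×48×6×450, 2.4×27×6×450) = 155.52 kN/bolt; interior L_c = 85 − 30 = 55, R_n = 174.96 kN/bolt. φR_n = 0.75 × (1×155.52 + 2×174.96) = 379.1 kN.
Tension rupture (net): A_n = (175 − 1×32)×6 = 858 mm² (U = 1.0, A_e = A_n). φR_n = 0.75 × 450 × 858 = 289.6 kN.
Governing: min(604.2, 379.1, 289.6) = 289.6 kN → net-section rupture.

289.6 kN (net-section rupture governs)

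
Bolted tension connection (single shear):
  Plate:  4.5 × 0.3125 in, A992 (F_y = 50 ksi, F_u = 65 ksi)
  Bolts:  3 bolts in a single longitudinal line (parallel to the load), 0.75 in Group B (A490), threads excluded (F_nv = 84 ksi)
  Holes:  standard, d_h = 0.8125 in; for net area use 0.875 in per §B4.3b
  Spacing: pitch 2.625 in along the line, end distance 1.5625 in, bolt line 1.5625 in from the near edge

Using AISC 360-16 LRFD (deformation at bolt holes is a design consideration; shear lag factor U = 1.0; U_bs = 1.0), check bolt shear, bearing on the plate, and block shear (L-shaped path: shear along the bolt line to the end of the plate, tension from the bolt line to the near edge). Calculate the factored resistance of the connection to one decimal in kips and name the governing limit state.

59.4 kips (block shear governs)

Bolt shear: A_b = π(0.75)²/4 = 0.44179 in². φR_n = 0.75 × 84 × 0.44179 × 3 × 1 = 83.5 kips.
Bearing (0.3125 in plate, F_u = 65 ksi): end bolts L_c = 1.5625 − 0.8125/2 = 1.15625, R_n = min(1.2×1.15625×0.3125×65, 2.4×0.75×0.3125×65) = 28.184 kips/bolt; interior L_c = 2.625 − 0.8125 = 1.8125, R_n = 36.563 kips/bolt. φR_n = 0.75 × (1×28.184 + 2×36.563) = 76.0 kips.
Block shear: shear path 1×[1.5625+2×2.625] = 1×6.8125 in, A_gv = 2.1289, A_nv = 1×(6.8125 − 2.5×0.875)×0.3125 = 1.4453 in²; tension to near edge: (1.5625 − 0.5×0.875)×0.3125 = 0.35156 in². R_n = min(0.6×65×1.4453, 0.6×50×2.1289) + 1.0×65×0.35156 = min(56.367, 63.867) + 22.851 = 79.218 kips. φR_n = 0.75 × 79.218 = 59.4 kips.
Governing: min(83.5, 76.0, 59.4) = 59.4 kips → block shear.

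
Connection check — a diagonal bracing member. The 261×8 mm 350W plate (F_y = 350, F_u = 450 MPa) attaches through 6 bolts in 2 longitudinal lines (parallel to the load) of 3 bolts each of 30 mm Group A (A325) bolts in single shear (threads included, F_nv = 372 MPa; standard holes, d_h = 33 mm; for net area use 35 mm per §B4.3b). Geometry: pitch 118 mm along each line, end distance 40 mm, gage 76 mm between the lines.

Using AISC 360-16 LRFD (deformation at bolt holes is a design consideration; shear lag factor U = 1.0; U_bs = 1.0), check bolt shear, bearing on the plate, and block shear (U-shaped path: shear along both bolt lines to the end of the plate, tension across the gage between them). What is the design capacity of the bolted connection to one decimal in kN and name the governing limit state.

721.4 kN (block shear governs)

Bolt shear: A_b = π(30)²/4 = 706.86 mm². φR_n = 0.75 × 372 × 706.86 × 6 × 1 = 1183.3 kN.
Bearing (8 mm plate, F_u = 450 MPa): end bolts L_c = 40 − 33/2 = 23.5, R_n = min(1.2×23.5×8×450, 2.4×30×8×450) = 101.52 kN/bolt; interior L_c = 118 − 33 = 85, R_n = 259.2 kN/bolt. φR_n = 0.75 × (2×101.52 + 4×259.2) = 929.9 kN.
Block shear: shear path 2×[40+2×118] = 2×276 mm, A_gv = 4416, A_nv = 2×(276 − 2.5×35)×8 = 3016 mm²; tension across gage: (76 − 1×35)×8 = 328 mm². R_n = min(0.6×450×3016, 0.6×350×4416) + 1.0×450×328 = min(814.32, 927.36) + 147.6 = 961.92 kN. φR_n = 0.75 × 961.92 = 721.4 kN.
Governing: min(1183.3, 929.9, 721.4) = 721.4 kN → block shear.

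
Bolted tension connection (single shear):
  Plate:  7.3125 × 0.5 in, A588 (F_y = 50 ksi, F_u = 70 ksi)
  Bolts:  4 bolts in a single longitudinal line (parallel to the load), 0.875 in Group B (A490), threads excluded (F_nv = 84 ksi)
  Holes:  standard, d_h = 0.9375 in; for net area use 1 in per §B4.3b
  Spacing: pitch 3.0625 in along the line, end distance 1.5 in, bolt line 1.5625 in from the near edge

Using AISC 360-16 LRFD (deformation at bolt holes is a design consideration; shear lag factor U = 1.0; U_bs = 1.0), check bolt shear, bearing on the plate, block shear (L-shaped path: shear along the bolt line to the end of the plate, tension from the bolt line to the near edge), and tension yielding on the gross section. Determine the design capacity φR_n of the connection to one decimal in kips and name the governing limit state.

Bolt shear: A_b = π(0.875)²/4 = 0.60132 in². φR_n = 0.75 × 84 × 0.60132 × 4 × 1 = 151.5 kips.
Bearing (0.5 in plate, F_u = 70 ksi): end bolts L_c = 1.5 − 0.9375/2 = 1.03125, R_n = min(1.2×1.03125×0.5×70, 2.4×0.875×0.5×70) = 43.313 kips/bolt; interior L_c = 3.0625 − 0.9375 = 2.125, R_n = 73.5 kips/bolt. φR_n = 0.75 × (1×43.313 + 3×73.5) = 197.9 kips.
Block shear: shear path 1×[1.5+3×3.0625] = 1×10.6875 in, A_gv = 5.3438, A_nv = 1×(10.6875 − 3.5×1)×0.5 = 3.5938 in²; tension to near edge: (1.5625 − 0.5×1)×0.5 = 0.53125 in². R_n = min(0.6×70×3.5938, 0.6×50×5.3438) + 1.0×70×0.53125 = min(150.94, 160.31) + 37.188 = 188.13 kips. φR_n = 0.75 × 188.13 = 141.1 kips.
Tension yield (gross): A_g = 7.3125×0.5 = 3.6563 in². φR_n = 0.90 × 50 × 3.6563 = 164.5 kips.
Governing: min(151.5, 197.9, 141.1, 164.5) = 141.1 kips → block shear.

141.1 kips (block shear governs)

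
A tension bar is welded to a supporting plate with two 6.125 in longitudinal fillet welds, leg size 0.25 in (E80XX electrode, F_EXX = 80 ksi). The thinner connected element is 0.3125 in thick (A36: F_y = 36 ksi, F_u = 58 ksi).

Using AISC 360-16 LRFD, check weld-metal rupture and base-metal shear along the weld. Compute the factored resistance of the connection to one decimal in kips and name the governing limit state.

77.9 kips (weld metal governs)

Weld metal: throat = 0.707×0.25 = 0.17675 in, L = 2×6.125 = 12.25 in. φR_n = 0.75 × 0.6 × 80 × 0.17675 × 12.25 = 77.9 kips.
Base metal shear (0.3125 in plate): yield φR_n = 1.0×0.6×36×0.3125×12.25 = 82.7 kips; rupture φR_n = 0.75×0.6×58×0.3125×12.25 = 99.9 kips; take 82.7 kips (yield).
Governing: min(77.9, 82.7) = 77.9 kips → weld metal.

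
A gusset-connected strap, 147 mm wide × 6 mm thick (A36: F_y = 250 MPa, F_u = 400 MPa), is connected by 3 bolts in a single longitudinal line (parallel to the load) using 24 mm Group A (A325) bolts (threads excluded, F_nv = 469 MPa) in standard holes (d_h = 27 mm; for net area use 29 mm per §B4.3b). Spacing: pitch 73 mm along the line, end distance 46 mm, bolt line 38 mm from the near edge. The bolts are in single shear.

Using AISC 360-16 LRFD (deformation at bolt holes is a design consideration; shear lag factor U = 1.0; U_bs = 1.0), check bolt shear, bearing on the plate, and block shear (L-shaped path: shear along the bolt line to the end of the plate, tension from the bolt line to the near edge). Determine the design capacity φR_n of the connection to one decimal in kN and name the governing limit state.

Bolt shear: A_b = π(24)²/4 = 452.39 mm². φR_n = 0.75 × 469 × 452.39 × 3 × 1 = 477.4 kN.
Bearing (6 mm plate, F_u = 400 MPa): end bolts L_c = 46 − 27/2 = 32.5, R_n = min(1.2×32.5×6×400, 2.4×24×6×400) = 93.6 kN/bolt; interior L_c = 73 − 27 = 46, R_n = 132.48 kN/bolt. φR_n = 0.75 × (1×93.6 + 2×132.48) = 268.9 kN.
Block shear: shear path 1×[46+2×73] = 1×192 mm, A_gv = 1152, A_nv = 1×(192 − 2.5×29)×6 = 717 mm²; tension to near edge: (38 − 0.5×29)×6 = 141 mm². R_n = min(0.6×400×717, 0.6×250×1152) + 1.0×400×141 = min(172.08, 172.8) + 56.4 = 228.48 kN. φR_n = 0.75 × 228.48 = 171.4 kN.
Governing: min(477.4, 268.9, 171.4) = 171.4 kN → block shear.

171.4 kN (block shear governs)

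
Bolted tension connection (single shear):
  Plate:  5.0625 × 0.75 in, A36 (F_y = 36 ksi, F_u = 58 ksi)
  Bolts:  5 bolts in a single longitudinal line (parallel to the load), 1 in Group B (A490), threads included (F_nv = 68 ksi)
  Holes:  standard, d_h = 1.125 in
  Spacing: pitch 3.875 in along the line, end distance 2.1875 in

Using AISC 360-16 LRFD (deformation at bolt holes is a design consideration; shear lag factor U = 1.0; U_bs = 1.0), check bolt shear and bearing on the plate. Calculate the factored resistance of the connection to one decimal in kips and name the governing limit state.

200.3 kips (bolt shear governs)

Bolt shear: A_b = π(1)²/4 = 0.7854 in². φR_n = 0.75 × 68 × 0.7854 × 5 × 1 = 200.3 kips.
Bearing (0.75 in plate, F_u = 58 ksi): end bolts L_c = 2.1875 − 1.125/2 = 1.625, R_n = min(1.2×1.625×0.75×58, 2.4×1×0.75×58) = 84.825 kips/bolt; interior L_c = 3.875 − 1.125 = 2.75, R_n = 104.4 kips/bolt. φR_n = 0.75 × (1×84.825 + 4×104.4) = 376.8 kips.
Governing: min(200.3, 376.8) = 200.3 kips → bolt shear.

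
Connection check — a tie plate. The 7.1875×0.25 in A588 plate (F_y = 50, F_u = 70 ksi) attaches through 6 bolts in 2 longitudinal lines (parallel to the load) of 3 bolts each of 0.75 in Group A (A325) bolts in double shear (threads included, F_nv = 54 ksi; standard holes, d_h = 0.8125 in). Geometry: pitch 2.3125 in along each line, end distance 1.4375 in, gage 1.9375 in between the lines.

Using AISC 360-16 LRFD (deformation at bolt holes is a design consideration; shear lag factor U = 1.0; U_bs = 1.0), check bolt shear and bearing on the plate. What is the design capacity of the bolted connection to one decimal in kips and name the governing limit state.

127.0 kips (bearing governs)

Bolt shear: A_b = π(0.75)²/4 = 0.44179 in². φR_n = 0.75 × 54 × 0.44179 × 6 × 2 = 214.7 kips.
Bearing (0.25 in plate, F_u = 70 ksi): end bolts L_c = 1.4375 − 0.8125/2 = 1.03125, R_n = min(1.2×1.03125×0.25×70, 2.4×0.75×0.25×70) = 21.656 kips/bolt; interior L_c = 2.3125 − 0.8125 = 1.5, R_n = 31.5 kips/bolt. φR_n = 0.75 × (2×21.656 + 4×31.5) = 127.0 kips.
Governing: min(214.7, 127.0) = 127.0 kips → bearing.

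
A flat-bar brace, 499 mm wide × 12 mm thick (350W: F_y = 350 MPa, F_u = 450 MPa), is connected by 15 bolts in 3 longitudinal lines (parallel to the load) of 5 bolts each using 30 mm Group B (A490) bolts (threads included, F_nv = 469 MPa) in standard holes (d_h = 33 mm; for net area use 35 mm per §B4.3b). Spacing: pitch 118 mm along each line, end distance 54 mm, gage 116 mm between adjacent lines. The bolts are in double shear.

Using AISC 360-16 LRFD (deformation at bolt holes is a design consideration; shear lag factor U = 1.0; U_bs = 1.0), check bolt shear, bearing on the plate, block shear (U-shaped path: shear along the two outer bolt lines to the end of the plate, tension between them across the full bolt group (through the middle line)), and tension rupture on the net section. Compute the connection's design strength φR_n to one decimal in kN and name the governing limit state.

Bolt shear: A_b = π(30)²/4 = 706.86 mm². φR_n = 0.75 × 469 × 706.86 × 15 × 2 = 7459.1 kN.
Bearing (12 mm plate, F_u = 450 MPa): end bolts L_c = 54 − 33/2 = 37.5, R_n = min(1.2×37.5×12×450, 2.4×30×12×450) = 243 kN/bolt; interior L_c = 118 − 33 = 85, R_n = 388.8 kN/bolt. φR_n = 0.75 × (3×243 + 12×388.8) = 4046.0 kN.
Block shear: shear path 2×[54+4×118] = 2×526 mm, A_gv = 12624, A_nv = 2×(526 − 4.5×35)×12 = 8844 mm²; tension across gage: (232 − 2×35)×12 = 1944 mm². R_n = min(0.6×450×8844, 0.6×350×12624) + 1.0×450×1944 = min(2387.9, 2651) + 874.8 = 3262.7 kN. φR_n = 0.75 × 3262.7 = 2447.0 kN.
Tension rupture (net): A_n = (499 − 3×35)×12 = 4728 mm² (U = 1.0, A_e = A_n). φR_n = 0.75 × 450 × 4728 = 1595.7 kN.
Governing: min(7459.1, 4046.0, 2447.0, 1595.7) = 1595.7 kN → net-section rupture.

1595.7 kN (net-section rupture governs)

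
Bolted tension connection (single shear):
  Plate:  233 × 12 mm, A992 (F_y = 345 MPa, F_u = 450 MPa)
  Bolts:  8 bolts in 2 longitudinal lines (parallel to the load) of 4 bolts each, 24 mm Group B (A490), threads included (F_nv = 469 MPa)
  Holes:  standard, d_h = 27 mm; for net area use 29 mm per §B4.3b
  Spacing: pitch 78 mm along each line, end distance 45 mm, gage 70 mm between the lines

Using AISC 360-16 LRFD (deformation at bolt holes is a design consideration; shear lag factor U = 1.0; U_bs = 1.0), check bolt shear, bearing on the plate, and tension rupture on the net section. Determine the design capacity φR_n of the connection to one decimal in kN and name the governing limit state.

Bolt shear: A_b = π(24)²/4 = 452.39 mm². φR_n = 0.75 × 469 × 452.39 × 8 × 1 = 1273.0 kN.
Bearing (12 mm plate, F_u = 450 MPa): end bolts L_c = 45 − 27/2 = 31.5, R_n = min(1.2×31.5×12×450, 2.4×24×12×450) = 204.12 kN/bolt; interior L_c = 78 − 27 = 51, R_n = 311.04 kN/bolt. φR_n = 0.75 × (2×204.12 + 6×311.04) = 1705.9 kN.
Tension rupture (net): A_n = (233 − 2×29)×12 = 2100 mm² (U = 1.0, A_e = A_n). φR_n = 0.75 × 450 × 2100 = 708.8 kN.
Governing: min(1273.0, 1705.9, 708.8) = 708.8 kN → net-section rupture.

708.8 kN (net-section rupture governs)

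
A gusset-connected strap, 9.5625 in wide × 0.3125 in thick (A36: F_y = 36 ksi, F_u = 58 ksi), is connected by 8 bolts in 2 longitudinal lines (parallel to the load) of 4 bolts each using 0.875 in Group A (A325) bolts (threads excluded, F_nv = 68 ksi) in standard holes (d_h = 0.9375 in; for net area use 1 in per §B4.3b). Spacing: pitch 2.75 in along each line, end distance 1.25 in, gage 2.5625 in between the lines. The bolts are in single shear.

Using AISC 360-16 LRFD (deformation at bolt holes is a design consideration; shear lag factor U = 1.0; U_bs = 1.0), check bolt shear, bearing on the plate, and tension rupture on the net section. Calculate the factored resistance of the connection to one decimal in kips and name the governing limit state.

Bolt shear: A_b = π(0.875)²/4 = 0.60132 in². φR_n = 0.75 × 68 × 0.60132 × 8 × 1 = 245.3 kips.
Bearing (0.3125 in plate, F_u = 58 ksi): end bolts L_c = 1.25 − 0.9375/2 = 0.78125, R_n = min(1.2×0.78125×0.3125×58, 2.4×0.875×0.3125×58) = 16.992 kips/bolt; interior L_c = 2.75 − 0.9375 = 1.8125, R_n = 38.063 kips/bolt. φR_n = 0.75 × (2×16.992 + 6×38.063) = 196.8 kips.
Tension rupture (net): A_n = (9.5625 − 2×1)×0.3125 = 2.3633 in² (U = 1.0, A_e = A_n). φR_n = 0.75 × 58 × 2.3633 = 102.8 kips.
Governing: min(245.3, 196.8, 102.8) = 102.8 kips → net-section rupture.

102.8 kips (net-section rupture governs)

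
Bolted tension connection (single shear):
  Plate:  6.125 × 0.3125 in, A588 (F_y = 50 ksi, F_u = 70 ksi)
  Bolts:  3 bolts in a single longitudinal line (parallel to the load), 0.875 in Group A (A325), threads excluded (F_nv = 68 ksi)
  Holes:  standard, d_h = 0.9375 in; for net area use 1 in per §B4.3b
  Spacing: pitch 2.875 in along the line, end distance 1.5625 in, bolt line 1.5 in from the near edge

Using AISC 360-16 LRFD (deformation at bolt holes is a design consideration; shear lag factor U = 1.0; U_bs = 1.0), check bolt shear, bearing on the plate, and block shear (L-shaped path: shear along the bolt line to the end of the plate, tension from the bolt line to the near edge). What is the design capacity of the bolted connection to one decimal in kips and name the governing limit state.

Bolt shear: A_b = π(0.875)²/4 = 0.60132 in². φR_n = 0.75 × 68 × 0.60132 × 3 × 1 = 92.0 kips.
Bearing (0.3125 in plate, F_u = 70 ksi): end bolts L_c = 1.5625 − 0.9375/2 = 1.09375, R_n = min(1.2×1.09375×0.3125×70, 2.4×0.875×0.3125×70) = 28.711 kips/bolt; interior L_c = 2.875 − 0.9375 = 1.9375, R_n = 45.938 kips/bolt. φR_n = 0.75 × (1×28.711 + 2×45.938) = 90.4 kips.
Block shear: shear path 1×[1.5625+2×2.875] = 1×7.3125 in, A_gv = 2.2852, A_nv = 1×(7.3125 − 2.5×1)×0.3125 = 1.5039 in²; tension to near edge: (1.5 − 0.5×1)×0.3125 = 0.3125 in². R_n = min(0.6×70×1.5039, 0.6×50×2.2852) + 1.0×70×0.3125 = min(63.164, 68.556) + 21.875 = 85.039 kips. φR_n = 0.75 × 85.039 = 63.8 kips.
Governing: min(92.0, 90.4, 63.8) = 63.8 kips → block shear.

63.8 kips (block shear governs)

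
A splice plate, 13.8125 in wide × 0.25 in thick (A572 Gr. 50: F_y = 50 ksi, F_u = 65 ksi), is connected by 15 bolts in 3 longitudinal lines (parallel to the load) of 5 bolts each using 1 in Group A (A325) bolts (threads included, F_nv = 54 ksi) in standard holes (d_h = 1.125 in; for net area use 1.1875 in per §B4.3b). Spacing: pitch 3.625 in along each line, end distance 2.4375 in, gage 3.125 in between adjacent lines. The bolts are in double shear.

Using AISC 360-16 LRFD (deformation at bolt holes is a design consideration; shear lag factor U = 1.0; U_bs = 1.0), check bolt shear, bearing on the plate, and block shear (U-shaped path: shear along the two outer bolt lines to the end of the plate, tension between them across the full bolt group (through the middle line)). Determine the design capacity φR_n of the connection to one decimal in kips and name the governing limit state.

Bolt shear: A_b = π(1)²/4 = 0.7854 in². φR_n = 0.75 × 54 × 0.7854 × 15 × 2 = 954.3 kips.
Bearing (0.25 in plate, F_u = 65 ksi): end bolts L_c = 2.4375 − 1.125/2 = 1.875, R_n = min(1.2×1.875×0.25×65, 2.4×1×0.25×65) = 36.563 kips/bolt; interior L_c = 3.625 − 1.125 = 2.5, R_n = 39 kips/bolt. φR_n = 0.75 × (3×36.563 + 12×39) = 433.3 kips.
Block shear: shear path 2×[2.4375+4×3.625] = 2×16.9375 in, A_gv = 8.4688, A_nv = 2×(16.9375 − 4.5×1.1875)×0.25 = 5.7969 in²; tension across gage: (6.25 − 2×1.1875)×0.25 = 0.96875 in². R_n = min(0.6×65×5.7969, 0.6×50×8.4688) + 1.0×65×0.96875 = min(226.08, 254.06) + 62.969 = 289.05 kips. φR_n = 0.75 × 289.05 = 216.8 kips.
Governing: min(954.3, 433.3, 216.8) = 216.8 kips → block shear.

216.8 kips (block shear governs)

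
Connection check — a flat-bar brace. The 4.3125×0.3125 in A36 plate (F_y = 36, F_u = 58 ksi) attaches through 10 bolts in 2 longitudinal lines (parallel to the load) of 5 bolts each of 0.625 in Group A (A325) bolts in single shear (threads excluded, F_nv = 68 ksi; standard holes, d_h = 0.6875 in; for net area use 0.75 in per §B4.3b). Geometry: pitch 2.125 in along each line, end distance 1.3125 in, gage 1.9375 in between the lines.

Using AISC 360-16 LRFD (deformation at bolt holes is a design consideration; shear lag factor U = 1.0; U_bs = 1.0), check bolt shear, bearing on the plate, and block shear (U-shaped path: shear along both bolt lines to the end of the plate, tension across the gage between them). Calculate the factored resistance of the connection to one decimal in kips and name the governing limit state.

115.5 kips (block shear governs)

Bolt shear: A_b = π(0.625)²/4 = 0.3068 in². φR_n = 0.75 × 68 × 0.3068 × 10 × 1 = 156.5 kips.
Bearing (0.3125 in plate, F_u = 58 ksi): end bolts L_c = 1.3125 − 0.6875/2 = 0.96875, R_n = min(1.2×0.96875×0.3125×58, 2.4×0.625×0.3125×58) = 21.07 kips/bolt; interior L_c = 2.125 − 0.6875 = 1.4375, R_n = 27.188 kips/bolt. φR_n = 0.75 × (2×21.07 + 8×27.188) = 194.7 kips.
Block shear: shear path 2×[1.3125+4×2.125] = 2×9.8125 in, A_gv = 6.1328, A_nv = 2×(9.8125 − 4.5×0.75)×0.3125 = 4.0234 in²; tension across gage: (1.9375 − 1×0.75)×0.3125 = 0.37109 in². R_n = min(0.6×58×4.0234, 0.6×36×6.1328) + 1.0×58×0.37109 = min(140.01, 132.47) + 21.523 = 153.99 kips. φR_n = 0.75 × 153.99 = 115.5 kips.
Governing: min(156.5, 194.7, 115.5) = 115.5 kips → block shear.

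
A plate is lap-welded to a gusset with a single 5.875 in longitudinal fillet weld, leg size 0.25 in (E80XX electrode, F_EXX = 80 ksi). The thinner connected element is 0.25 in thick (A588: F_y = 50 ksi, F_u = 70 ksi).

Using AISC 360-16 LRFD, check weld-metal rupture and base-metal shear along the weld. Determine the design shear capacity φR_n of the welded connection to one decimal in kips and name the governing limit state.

37.4 kips (weld metal governs)

Weld metal: throat = 0.707×0.25 = 0.17675 in, L = 5.875 in. φR_n = 0.75 × 0.6 × 80 × 0.17675 × 5.875 = 37.4 kips.
Base metal shear (0.25 in plate): yield φR_n = 1.0×0.6×50×0.25×5.875 = 44.1 kips; rupture φR_n = 0.75×0.6×70×0.25×5.875 = 46.3 kips; take 44.1 kips (yield).
Governing: min(37.4, 44.1) = 37.4 kips → weld metal.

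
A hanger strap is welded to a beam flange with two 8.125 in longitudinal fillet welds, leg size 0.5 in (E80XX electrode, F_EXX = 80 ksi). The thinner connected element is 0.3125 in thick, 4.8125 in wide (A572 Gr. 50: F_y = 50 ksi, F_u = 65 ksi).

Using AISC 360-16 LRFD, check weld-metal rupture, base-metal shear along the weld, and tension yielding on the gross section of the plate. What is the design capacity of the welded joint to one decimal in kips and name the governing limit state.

Weld metal: throat = 0.707×0.5 = 0.3535 in, L = 2×8.125 = 16.25 in. φR_n = 0.75 × 0.6 × 80 × 0.3535 × 16.25 = 206.8 kips.
Base metal shear (0.3125 in plate): yield φR_n = 1.0×0.6×50×0.3125×16.25 = 152.3 kips; rupture φR_n = 0.75×0.6×65×0.3125×16.25 = 148.5 kips; take 148.5 kips (rupture).
Tension yield (gross): A_g = 4.8125×0.3125 = 1.5039 in². φR_n = 0.90 × 50 × 1.5039 = 67.7 kips.
Governing: min(206.8, 148.5, 67.7) = 67.7 kips → gross-section yield.

67.7 kips (gross-section yield governs)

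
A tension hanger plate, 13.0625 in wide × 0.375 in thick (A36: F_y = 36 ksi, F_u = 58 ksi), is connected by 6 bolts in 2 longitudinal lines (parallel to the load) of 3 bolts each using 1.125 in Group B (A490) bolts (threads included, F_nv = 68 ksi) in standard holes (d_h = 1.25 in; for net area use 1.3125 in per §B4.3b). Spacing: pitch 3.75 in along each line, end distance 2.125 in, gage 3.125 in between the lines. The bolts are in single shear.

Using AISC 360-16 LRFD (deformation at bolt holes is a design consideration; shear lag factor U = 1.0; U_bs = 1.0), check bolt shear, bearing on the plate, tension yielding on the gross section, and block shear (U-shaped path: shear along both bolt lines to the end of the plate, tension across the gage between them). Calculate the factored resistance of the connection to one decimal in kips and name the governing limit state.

146.5 kips (block shear governs)

Bolt shear: A_b = π(1.125)²/4 = 0.99402 in². φR_n = 0.75 × 68 × 0.99402 × 6 × 1 = 304.2 kips.
Bearing (0.375 in plate, F_u = 58 ksi): end bolts L_c = 2.125 − 1.25/2 = 1.5, R_n = min(1.2×1.5×0.375×58, 2.4×1.125×0.375×58) = 39.15 kips/bolt; interior L_c = 3.75 − 1.25 = 2.5, R_n = 58.725 kips/bolt. φR_n = 0.75 × (2×39.15 + 4×58.725) = 234.9 kips.
Tension yield (gross): A_g = 13.0625×0.375 = 4.8984 in². φR_n = 0.90 × 36 × 4.8984 = 158.7 kips.
Block shear: shear path 2×[2.125+2×3.75] = 2×9.625 in, A_gv = 7.2188, A_nv = 2×(9.625 − 2.5×1.3125)×0.375 = 4.7578 in²; tension across gage: (3.125 − 1×1.3125)×0.375 = 0.67969 in². R_n = min(0.6×58×4.7578, 0.6×36×7.2188) + 1.0×58×0.67969 = min(165.57, 155.93) + 39.422 = 195.35 kips. φR_n = 0.75 × 195.35 = 146.5 kips.
Governing: min(304.2, 234.9, 158.7, 146.5) = 146.5 kips → block shear.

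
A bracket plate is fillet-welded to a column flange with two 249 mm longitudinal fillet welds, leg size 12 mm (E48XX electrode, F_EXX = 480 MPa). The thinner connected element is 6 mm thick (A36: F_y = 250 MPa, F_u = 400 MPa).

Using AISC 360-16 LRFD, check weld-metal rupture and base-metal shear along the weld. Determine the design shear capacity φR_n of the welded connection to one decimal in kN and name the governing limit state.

Weld metal: throat = 0.707×12 = 8.484 mm, L = 2×249 = 498 mm. φR_n = 0.75 × 0.6 × 480 × 8.484 × 498 = 912.6 kN.
Base metal shear (6 mm plate): yield φR_n = 1.0×0.6×250×6×498 = 448.2 kN; rupture φR_n = 0.75×0.6×400×6×498 = 537.8 kN; take 448.2 kN (yield).
Governing: min(912.6, 448.2) = 448.2 kN → base-metal shear.

448.2 kN (base-metal shear governs)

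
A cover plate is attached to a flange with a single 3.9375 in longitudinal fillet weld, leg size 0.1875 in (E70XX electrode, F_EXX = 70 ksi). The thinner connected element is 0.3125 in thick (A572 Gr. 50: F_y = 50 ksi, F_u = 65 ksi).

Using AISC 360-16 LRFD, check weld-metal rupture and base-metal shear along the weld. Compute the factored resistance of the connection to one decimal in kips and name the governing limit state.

Weld metal: throat = 0.707×0.1875 = 0.13256 in, L = 3.9375 in. φR_n = 0.75 × 0.6 × 70 × 0.13256 × 3.9375 = 16.4 kips.
Base metal shear (0.3125 in plate): yield φR_n = 1.0×0.6×50×0.3125×3.9375 = 36.9 kips; rupture φR_n = 0.75×0.6×65×0.3125×3.9375 = 36.0 kips; take 36.0 kips (rupture).
Governing: min(16.4, 36.0) = 16.4 kips → weld metal.

16.4 kips (weld metal governs)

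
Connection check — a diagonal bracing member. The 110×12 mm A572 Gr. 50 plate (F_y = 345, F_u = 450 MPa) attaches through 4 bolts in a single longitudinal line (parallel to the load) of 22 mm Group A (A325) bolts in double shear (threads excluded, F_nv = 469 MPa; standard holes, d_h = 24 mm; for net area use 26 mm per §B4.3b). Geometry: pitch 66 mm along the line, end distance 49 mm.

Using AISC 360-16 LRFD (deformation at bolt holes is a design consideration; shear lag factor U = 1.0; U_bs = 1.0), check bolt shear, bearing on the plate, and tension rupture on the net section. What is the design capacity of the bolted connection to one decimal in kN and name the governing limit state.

340.2 kN (net-section rupture governs)

Bolt shear: A_b = π(22)²/4 = 380.13 mm². φR_n = 0.75 × 469 × 380.13 × 4 × 2 = 1069.7 kN.
Bearing (12 mm plate, F_u = 450 MPa): end bolts L_c = 49 − 24/2 = 37, R_n = min(1.2×37×12×450, 2.4×22×12×450) = 239.76 kN/bolt; interior L_c = 66 − 24 = 42, R_n = 272.16 kN/bolt. φR_n = 0.75 × (1×239.76 + 3×272.16) = 792.2 kN.
Tension rupture (net): A_n = (110 − 1×26)×12 = 1008 mm² (U = 1.0, A_e = A_n). φR_n = 0.75 × 450 × 1008 = 340.2 kN.
Governing: min(1069.7, 792.2, 340.2) = 340.2 kN → net-section rupture.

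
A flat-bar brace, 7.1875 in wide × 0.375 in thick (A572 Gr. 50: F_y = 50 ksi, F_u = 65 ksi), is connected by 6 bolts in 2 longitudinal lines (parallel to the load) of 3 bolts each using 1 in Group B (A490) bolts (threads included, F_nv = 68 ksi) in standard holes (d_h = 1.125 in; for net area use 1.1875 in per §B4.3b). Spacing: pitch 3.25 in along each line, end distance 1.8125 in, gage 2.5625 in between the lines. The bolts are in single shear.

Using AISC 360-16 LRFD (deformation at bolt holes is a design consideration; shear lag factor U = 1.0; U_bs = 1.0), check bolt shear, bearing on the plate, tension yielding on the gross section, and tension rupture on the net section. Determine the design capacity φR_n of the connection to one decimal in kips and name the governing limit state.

Bolt shear: A_b = π(1)²/4 = 0.7854 in². φR_n = 0.75 × 68 × 0.7854 × 6 × 1 = 240.3 kips.
Bearing (0.375 in plate, F_u = 65 ksi): end bolts L_c = 1.8125 − 1.125/2 = 1.25, R_n = min(1.2×1.25×0.375×65, 2.4×1×0.375×65) = 36.563 kips/bolt; interior L_c = 3.25 − 1.125 = 2.125, R_n = 58.5 kips/bolt. φR_n = 0.75 × (2×36.563 + 4×58.5) = 230.3 kips.
Tension yield (gross): A_g = 7.1875×0.375 = 2.6953 in². φR_n = 0.90 × 50 × 2.6953 = 121.3 kips.
Tension rupture (net): A_n = (7.1875 − 2×1.1875)×0.375 = 1.8047 in² (U = 1.0, A_e = A_n). φR_n = 0.75 × 65 × 1.8047 = 88.0 kips.
Governing: min(240.3, 230.3, 121.3, 88.0) = 88.0 kips → net-section rupture.

88.0 kips (net-section rupture governs)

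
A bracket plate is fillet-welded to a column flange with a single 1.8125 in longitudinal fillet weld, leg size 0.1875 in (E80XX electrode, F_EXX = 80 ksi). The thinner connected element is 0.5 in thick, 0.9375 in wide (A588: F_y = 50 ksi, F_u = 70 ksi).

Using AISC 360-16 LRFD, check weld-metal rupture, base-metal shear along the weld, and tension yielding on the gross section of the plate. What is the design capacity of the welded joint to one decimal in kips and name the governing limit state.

Weld metal: throat = 0.707×0.1875 = 0.13256 in, L = 1.8125 in. φR_n = 0.75 × 0.6 × 80 × 0.13256 × 1.8125 = 8.6 kips.
Base metal shear (0.5 in plate): yield φR_n = 1.0×0.6×50×0.5×1.8125 = 27.2 kips; rupture φR_n = 0.75×0.6×70×0.5×1.8125 = 28.5 kips; take 27.2 kips (yield).
Tension yield (gross): A_g = 0.9375×0.5 = 0.46875 in². φR_n = 0.90 × 50 × 0.46875 = 21.1 kips.
Governing: min(8.6, 27.2, 21.1) = 8.6 kips → weld metal.

8.6 kips (weld metal governs)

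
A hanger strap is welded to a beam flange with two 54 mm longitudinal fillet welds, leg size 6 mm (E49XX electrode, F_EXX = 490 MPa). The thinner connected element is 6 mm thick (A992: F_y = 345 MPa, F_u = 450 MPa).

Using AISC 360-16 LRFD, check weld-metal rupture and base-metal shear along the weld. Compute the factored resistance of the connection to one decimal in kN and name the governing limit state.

101.0 kN (weld metal governs)

Weld metal: throat = 0.707×6 = 4.242 mm, L = 2×54 = 108 mm. φR_n = 0.75 × 0.6 × 490 × 4.242 × 108 = 101.0 kN.
Base metal shear (6 mm plate): yield φR_n = 1.0×0.6×345×6×108 = 134.1 kN; rupture φR_n = 0.75×0.6×450×6×108 = 131.2 kN; take 131.2 kN (rupture).
Governing: min(101.0, 131.2) = 101.0 kN → weld metal.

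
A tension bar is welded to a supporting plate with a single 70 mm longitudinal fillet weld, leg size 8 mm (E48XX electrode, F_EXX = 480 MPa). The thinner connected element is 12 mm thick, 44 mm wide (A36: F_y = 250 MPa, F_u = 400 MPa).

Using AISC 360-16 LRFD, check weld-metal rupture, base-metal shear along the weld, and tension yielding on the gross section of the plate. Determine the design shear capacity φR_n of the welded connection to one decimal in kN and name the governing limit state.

85.5 kN (weld metal governs)

Weld metal: throat = 0.707×8 = 5.656 mm, L = 70 mm. φR_n = 0.75 × 0.6 × 480 × 5.656 × 70 = 85.5 kN.
Base metal shear (12 mm plate): yield φR_n = 1.0×0.6×250×12×70 = 126.0 kN; rupture φR_n = 0.75×0.6×400×12×70 = 151.2 kN; take 126.0 kN (yield).
Tension yield (gross): A_g = 44×12 = 528 mm². φR_n = 0.90 × 250 × 528 = 118.8 kN.
Governing: min(85.5, 126.0, 118.8) = 85.5 kN → weld metal.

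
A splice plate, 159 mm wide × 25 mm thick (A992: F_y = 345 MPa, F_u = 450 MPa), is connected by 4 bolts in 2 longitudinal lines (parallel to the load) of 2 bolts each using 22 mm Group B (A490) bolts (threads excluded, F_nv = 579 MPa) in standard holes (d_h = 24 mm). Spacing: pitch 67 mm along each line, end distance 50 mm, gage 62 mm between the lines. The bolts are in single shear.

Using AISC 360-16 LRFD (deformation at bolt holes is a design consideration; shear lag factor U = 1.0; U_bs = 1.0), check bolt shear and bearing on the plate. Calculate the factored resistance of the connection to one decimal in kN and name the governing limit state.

Bolt shear: A_b = π(22)²/4 = 380.13 mm². φR_n = 0.75 × 579 × 380.13 × 4 × 1 = 660.3 kN.
Bearing (25 mm plate, F_u = 450 MPa): end bolts L_c = 50 − 24/2 = 38, R_n = min(1.2×38×25×450, 2.4×22×25×450) = 513 kN/bolt; interior L_c = 67 − 24 = 43, R_n = 580.5 kN/bolt. φR_n = 0.75 × (2×513 + 2×580.5) = 1640.3 kN.
Governing: min(660.3, 1640.3) = 660.3 kN → bolt shear.

660.3 kN (bolt shear governs)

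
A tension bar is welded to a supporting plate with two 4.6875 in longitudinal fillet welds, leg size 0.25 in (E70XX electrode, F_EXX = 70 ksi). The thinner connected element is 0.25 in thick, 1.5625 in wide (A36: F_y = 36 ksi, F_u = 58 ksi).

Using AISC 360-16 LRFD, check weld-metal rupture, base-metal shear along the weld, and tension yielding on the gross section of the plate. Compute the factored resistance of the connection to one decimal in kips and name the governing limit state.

12.7 kips (gross-section yield governs)

Weld metal: throat = 0.707×0.25 = 0.17675 in, L = 2×4.6875 = 9.375 in. φR_n = 0.75 × 0.6 × 70 × 0.17675 × 9.375 = 52.2 kips.
Base metal shear (0.25 in plate): yield φR_n = 1.0×0.6×36×0.25×9.375 = 50.6 kips; rupture φR_n = 0.75×0.6×58×0.25×9.375 = 61.2 kips; take 50.6 kips (yield).
Tension yield (gross): A_g = 1.5625×0.25 = 0.39063 in². φR_n = 0.90 × 36 × 0.39063 = 12.7 kips.
Governing: min(52.2, 50.6, 12.7) = 12.7 kips → gross-section yield.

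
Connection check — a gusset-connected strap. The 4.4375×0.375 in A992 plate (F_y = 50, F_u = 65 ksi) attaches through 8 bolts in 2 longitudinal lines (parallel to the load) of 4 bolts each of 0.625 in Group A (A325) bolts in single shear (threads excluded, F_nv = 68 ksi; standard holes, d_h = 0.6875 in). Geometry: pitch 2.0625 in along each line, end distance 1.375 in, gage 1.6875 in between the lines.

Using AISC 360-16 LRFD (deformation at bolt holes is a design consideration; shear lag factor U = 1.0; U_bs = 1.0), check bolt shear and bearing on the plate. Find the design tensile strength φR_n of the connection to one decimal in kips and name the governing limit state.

125.2 kips (bolt shear governs)

Bolt shear: A_b = π(0.625)²/4 = 0.3068 in². φR_n = 0.75 × 68 × 0.3068 × 8 × 1 = 125.2 kips.
Bearing (0.375 in plate, F_u = 65 ksi): end bolts L_c = 1.375 − 0.6875/2 = 1.03125, R_n = min(1.2×1.03125×0.375×65, 2.4×0.625×0.375×65) = 30.164 kips/bolt; interior L_c = 2.0625 − 0.6875 = 1.375, R_n = 36.563 kips/bolt. φR_n = 0.75 × (2×30.164 + 6×36.563) = 209.8 kips.
Governing: min(125.2, 209.8) = 125.2 kips → bolt shear.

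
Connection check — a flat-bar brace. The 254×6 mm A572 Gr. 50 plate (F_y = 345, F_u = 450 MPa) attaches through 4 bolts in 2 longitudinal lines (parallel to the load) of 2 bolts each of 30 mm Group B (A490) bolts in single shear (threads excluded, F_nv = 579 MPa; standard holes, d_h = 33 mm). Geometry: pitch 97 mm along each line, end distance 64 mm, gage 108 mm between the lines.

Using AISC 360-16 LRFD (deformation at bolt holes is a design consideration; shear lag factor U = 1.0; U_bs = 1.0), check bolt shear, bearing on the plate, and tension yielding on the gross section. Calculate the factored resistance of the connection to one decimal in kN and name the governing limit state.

Bolt shear: A_b = π(30)²/4 = 706.86 mm². φR_n = 0.75 × 579 × 706.86 × 4 × 1 = 1227.8 kN.
Bearing (6 mm plate, F_u = 450 MPa): end bolts L_c = 64 − 33/2 = 47.5, R_n = min(1.2×47.5×6×450, 2.4×30×6×450) = 153.9 kN/bolt; interior L_c = 97 − 33 = 64, R_n = 194.4 kN/bolt. φR_n = 0.75 × (2×153.9 + 2×194.4) = 522.5 kN.
Tension yield (gross): A_g = 254×6 = 1524 mm². φR_n = 0.90 × 345 × 1524 = 473.2 kN.
Governing: min(1227.8, 522.5, 473.2) = 473.2 kN → gross-section yield.

473.2 kN (gross-section yield governs)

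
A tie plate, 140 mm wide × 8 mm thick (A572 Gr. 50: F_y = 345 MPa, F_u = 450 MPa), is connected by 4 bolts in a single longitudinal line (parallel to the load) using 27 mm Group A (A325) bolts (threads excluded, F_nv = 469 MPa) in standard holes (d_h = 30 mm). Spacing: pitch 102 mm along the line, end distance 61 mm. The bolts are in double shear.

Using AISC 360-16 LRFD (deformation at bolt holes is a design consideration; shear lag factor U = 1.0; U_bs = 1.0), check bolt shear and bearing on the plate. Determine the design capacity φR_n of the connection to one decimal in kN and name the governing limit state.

673.9 kN (bearing governs)

Bolt shear: A_b = π(27)²/4 = 572.56 mm². φR_n = 0.75 × 469 × 572.56 × 4 × 2 = 1611.2 kN.
Bearing (8 mm plate, F_u = 450 MPa): end bolts L_c = 61 − 30/2 = 46, R_n = min(1.2×46×8×450, 2.4×27×8×450) = 198.72 kN/bolt; interior L_c = 102 − 30 = 72, R_n = 233.28 kN/bolt. φR_n = 0.75 × (1×198.72 + 3×233.28) = 673.9 kN.
Governing: min(1611.2, 673.9) = 673.9 kN → bearing.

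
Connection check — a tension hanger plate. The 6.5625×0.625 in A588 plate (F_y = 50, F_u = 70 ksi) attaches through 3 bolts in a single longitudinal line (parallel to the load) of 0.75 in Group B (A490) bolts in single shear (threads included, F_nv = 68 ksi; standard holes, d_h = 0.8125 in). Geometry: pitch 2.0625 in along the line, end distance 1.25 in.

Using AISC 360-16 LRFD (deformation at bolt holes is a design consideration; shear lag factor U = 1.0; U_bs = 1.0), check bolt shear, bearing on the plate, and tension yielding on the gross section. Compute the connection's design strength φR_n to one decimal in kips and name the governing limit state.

Bolt shear: A_b = π(0.75)²/4 = 0.44179 in². φR_n = 0.75 × 68 × 0.44179 × 3 × 1 = 67.6 kips.
Bearing (0.625 in plate, F_u = 70 ksi): end bolts L_c = 1.25 − 0.8125/2 = 0.84375, R_n = min(1.2×0.84375×0.625×70, 2.4×0.75×0.625×70) = 44.297 kips/bolt; interior L_c = 2.0625 − 0.8125 = 1.25, R_n = 65.625 kips/bolt. φR_n = 0.75 × (1×44.297 + 2×65.625) = 131.7 kips.
Tension yield (gross): A_g = 6.5625×0.625 = 4.1016 in². φR_n = 0.90 × 50 × 4.1016 = 184.6 kips.
Governing: min(67.6, 131.7, 184.6) = 67.6 kips → bolt shear.

67.6 kips (bolt shear governs)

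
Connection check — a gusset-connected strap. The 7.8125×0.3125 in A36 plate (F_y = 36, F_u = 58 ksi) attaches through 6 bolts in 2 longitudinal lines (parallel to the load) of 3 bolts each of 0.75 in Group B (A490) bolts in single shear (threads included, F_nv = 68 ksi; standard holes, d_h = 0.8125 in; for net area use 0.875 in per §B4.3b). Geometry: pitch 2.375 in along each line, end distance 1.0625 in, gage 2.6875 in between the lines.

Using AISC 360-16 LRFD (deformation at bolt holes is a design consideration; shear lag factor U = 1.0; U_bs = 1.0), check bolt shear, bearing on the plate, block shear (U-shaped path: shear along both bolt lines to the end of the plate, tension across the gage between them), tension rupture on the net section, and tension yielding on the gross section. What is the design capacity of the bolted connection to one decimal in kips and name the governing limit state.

79.1 kips (gross-section yield governs)

Bolt shear: A_b = π(0.75)²/4 = 0.44179 in². φR_n = 0.75 × 68 × 0.44179 × 6 × 1 = 135.2 kips.
Bearing (0.3125 in plate, F_u = 58 ksi): end bolts L_c = 1.0625 − 0.8125/2 = 0.65625, R_n = min(1.2×0.65625×0.3125×58, 2.4×0.75×0.3125×58) = 14.273 kips/bolt; interior L_c = 2.375 − 0.8125 = 1.5625, R_n = 32.625 kips/bolt. φR_n = 0.75 × (2×14.273 + 4×32.625) = 119.3 kips.
Block shear: shear path 2×[1.0625+2×2.375] = 2×5.8125 in, A_gv = 3.6328, A_nv = 2×(5.8125 − 2.5×0.875)×0.3125 = 2.2656 in²; tension across gage: (2.6875 − 1×0.875)×0.3125 = 0.56641 in². R_n = min(0.6×58×2.2656, 0.6×36×3.6328) + 1.0×58×0.56641 = min(78.843, 78.468) + 32.852 = 111.32 kips. φR_n = 0.75 × 111.32 = 83.5 kips.
Tension rupture (net): A_n = (7.8125 − 2×0.875)×0.3125 = 1.8945 in² (U = 1.0, A_e = A_n). φR_n = 0.75 × 58 × 1.8945 = 82.4 kips.
Tension yield (gross): A_g = 7.8125×0.3125 = 2.4414 in². φR_n = 0.90 × 36 × 2.4414 = 79.1 kips.
Governing: min(135.2, 119.3, 83.5, 82.4, 79.1) = 79.1 kips → gross-section yield.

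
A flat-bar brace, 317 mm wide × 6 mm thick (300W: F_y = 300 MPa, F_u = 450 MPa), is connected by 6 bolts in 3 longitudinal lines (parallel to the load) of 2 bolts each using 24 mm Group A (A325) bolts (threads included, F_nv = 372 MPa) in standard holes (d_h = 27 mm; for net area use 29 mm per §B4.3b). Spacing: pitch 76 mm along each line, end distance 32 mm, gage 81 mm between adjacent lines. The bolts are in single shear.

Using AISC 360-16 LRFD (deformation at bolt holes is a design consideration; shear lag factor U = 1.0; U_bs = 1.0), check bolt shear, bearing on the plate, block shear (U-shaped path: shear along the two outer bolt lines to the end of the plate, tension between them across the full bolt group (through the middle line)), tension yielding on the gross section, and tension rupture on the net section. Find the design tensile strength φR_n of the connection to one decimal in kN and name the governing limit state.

Bolt shear: A_b = π(24)²/4 = 452.39 mm². φR_n = 0.75 × 372 × 452.39 × 6 × 1 = 757.3 kN.
Bearing (6 mm plate, F_u = 450 MPa): end bolts L_c = 32 − 27/2 = 18.5, R_n = min(1.2×18.5×6×450, 2.4×24×6×450) = 59.94 kN/bolt; interior L_c = 76 − 27 = 49, R_n = 155.52 kN/bolt. φR_n = 0.75 × (3×59.94 + 3×155.52) = 484.8 kN.
Block shear: shear path 2×[32+1×76] = 2×108 mm, A_gv = 1296, A_nv = 2×(108 − 1.5×29)×6 = 774 mm²; tension across gage: (162 − 2×29)×6 = 624 mm². R_n = min(0.6×450×774, 0.6×300×1296) + 1.0×450×624 = min(208.98, 233.28) + 280.8 = 489.78 kN. φR_n = 0.75 × 489.78 = 367.3 kN.
Tension yield (gross): A_g = 317×6 = 1902 mm². φR_n = 0.90 × 300 × 1902 = 513.5 kN.
Tension rupture (net): A_n = (317 − 3×29)×6 = 1380 mm² (U = 1.0, A_e = A_n). φR_n = 0.75 × 450 × 1380 = 465.8 kN.
Governing: min(757.3, 484.8, 367.3, 513.5, 465.8) = 367.3 kN → block shear.

367.3 kN (block shear governs)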